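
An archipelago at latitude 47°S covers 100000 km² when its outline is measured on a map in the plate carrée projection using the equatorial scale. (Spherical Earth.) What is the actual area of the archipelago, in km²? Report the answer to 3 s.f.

For the equirectangular projection with φ₀ = 0 (plate carrée), h = 1 along meridians and k = sec φ along parallels.
Areal scale = h·k = 1 × sec φ; at 47°, h = 1.000, k = 1.466, so h·k = 1.466.
True area = apparent / (areal scale) = 100000 / 1.466 ≈ 68200 km².

68200 km²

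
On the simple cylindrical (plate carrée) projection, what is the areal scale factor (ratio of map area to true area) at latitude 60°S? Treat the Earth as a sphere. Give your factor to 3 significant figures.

2.00

Plate carrée maps x = Rλ, y = Rφ. The meridian scale is h = 1 and the parallel scale is k = 1/cos φ = sec φ.
Areal scale = h·k = 1 × sec φ; at 60°, h = 1.000, k = 2.000, so h·k = 2.000.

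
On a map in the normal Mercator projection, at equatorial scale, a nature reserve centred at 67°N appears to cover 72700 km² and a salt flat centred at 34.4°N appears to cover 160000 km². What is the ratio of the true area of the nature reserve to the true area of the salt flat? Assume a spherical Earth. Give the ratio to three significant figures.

0.102

On Mercator the areal scale is sec²φ, so true area = apparent × cos²φ.
True area of nature reserve: 72700 × cos²(67°) = 72700 × 0.1527 = 11100 km².
True area of salt flat: 160000 × cos²(34.4°) = 160000 × 0.6808 = 108900 km².
Ratio = 11100 / 108900 ≈ 0.102.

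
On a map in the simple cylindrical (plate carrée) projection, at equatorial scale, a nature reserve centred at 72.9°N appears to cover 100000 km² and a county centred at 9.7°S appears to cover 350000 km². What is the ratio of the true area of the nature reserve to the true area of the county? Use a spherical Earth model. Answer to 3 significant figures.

0.0852

Plate carrée has h = 1 and k = sec φ, giving areal scale sec φ; true area = (apparent area) · cos φ.
True area of nature reserve: 100000 × cos(72.9°) = 100000 × 0.2940 = 29400 km².
True area of county: 350000 × cos(9.7°) = 350000 × 0.9857 = 345000 km².
Ratio = 29400 / 345000 ≈ 0.0852.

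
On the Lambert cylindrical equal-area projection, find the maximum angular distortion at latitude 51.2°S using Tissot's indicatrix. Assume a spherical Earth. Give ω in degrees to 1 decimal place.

The Lambert cylindrical equal-area projection is the cylindrical equal-area projection with its standard parallel at the equator (φ₀ = 0). A cylindrical equal-area projection with standard parallel φ₀ has meridian scale h = cos φ / cos φ₀ and parallel scale k = cos φ₀ / cos φ (so areas are preserved, h·k = 1).
At 51.2°: h = 0.6266, k = 1.596; principal scales a = 1.596, b = 0.6266.
sin(ω/2) = (a − b)/(a + b) = 0.9693/2.223 = 0.4361, so ω = 2 arcsin(0.4361) ≈ 51.7°.

51.7°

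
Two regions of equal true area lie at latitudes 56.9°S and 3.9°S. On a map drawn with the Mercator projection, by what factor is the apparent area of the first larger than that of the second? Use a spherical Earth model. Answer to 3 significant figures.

3.34

Mercator is conformal with k = sec φ, so areal scale = k² = sec²φ.
At 56.9°: sec²(56.9°) = 1/0.5461² = 3.353.
At 3.9°: sec²(3.9°) = 1/0.9977² = 1.005.
Ratio = 3.353/1.005 = cos²(3.9°)/cos²(56.9°) ≈ 3.34.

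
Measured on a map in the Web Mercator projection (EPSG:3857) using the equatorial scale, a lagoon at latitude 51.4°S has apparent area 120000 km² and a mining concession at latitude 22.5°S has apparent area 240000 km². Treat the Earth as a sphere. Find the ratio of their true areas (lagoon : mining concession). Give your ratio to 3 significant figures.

On Mercator the areal scale is sec²φ, so true area = apparent × cos²φ.
True area of lagoon: 120000 × cos²(51.4°) = 120000 × 0.3892 = 46710 km².
True area of mining concession: 240000 × cos²(22.5°) = 240000 × 0.8536 = 204900 km².
Ratio = 46710 / 204900 ≈ 0.228.

0.228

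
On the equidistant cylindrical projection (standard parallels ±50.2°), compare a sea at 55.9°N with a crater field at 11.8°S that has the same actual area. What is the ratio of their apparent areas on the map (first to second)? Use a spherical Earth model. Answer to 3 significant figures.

With standard parallel φ₀ = 50.2°, the equirectangular projection gives x = Rλ cos φ₀, y = Rφ, so h = 1 and k = cos 50.2° / cos φ.
Areal scale at 55.9°: h·k = 1.000 × 1.142 = 1.142.
Areal scale at 11.8°: h·k = 1.000 × 0.6539 = 0.6539.
Ratio = 1.142/0.6539 ≈ 1.75.

1.75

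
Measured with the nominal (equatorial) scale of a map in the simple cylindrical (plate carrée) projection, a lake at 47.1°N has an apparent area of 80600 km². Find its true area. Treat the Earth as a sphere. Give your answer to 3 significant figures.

For the equirectangular projection with φ₀ = 0 (plate carrée), h = 1 along meridians and k = sec φ along parallels.
Areal scale = h·k = 1 × sec φ; at 47.1°, h = 1.000, k = 1.469, so h·k = 1.469.
True area = apparent / (areal scale) = 80600 / 1.469 ≈ 54900 km².

54900 km²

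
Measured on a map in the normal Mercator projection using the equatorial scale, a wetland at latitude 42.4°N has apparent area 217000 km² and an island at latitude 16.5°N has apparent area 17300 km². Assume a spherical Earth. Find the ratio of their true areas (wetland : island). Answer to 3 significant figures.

7.44

Since Mercator area scale is 1/cos²φ, the true area equals the apparent area multiplied by cos²φ.
True area of wetland: 217000 × cos²(42.4°) = 217000 × 0.5453 = 118300 km².
True area of island: 17300 × cos²(16.5°) = 17300 × 0.9193 = 15900 km².
Ratio = 118300 / 15900 ≈ 7.44.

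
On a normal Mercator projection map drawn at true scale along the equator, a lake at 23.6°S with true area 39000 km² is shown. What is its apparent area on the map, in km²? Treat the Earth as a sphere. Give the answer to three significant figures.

46400 km²

For Mercator, h = k = sec φ (a conformal cylindrical projection has a single point scale, 1/cos φ).
Areal scale = k² = sec²φ = 1/cos²(23.6°) = 1/0.9164² = 1.191.
Apparent area = 39000 × 1.191 ≈ 46400 km².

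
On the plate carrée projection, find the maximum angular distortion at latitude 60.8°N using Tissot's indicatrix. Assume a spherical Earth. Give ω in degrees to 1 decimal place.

40.3°

Plate carrée maps x = Rλ, y = Rφ. The meridian scale is h = 1 and the parallel scale is k = 1/cos φ = sec φ.
At 60.8°: h = 1.000, k = 2.050; principal scales a = 2.050, b = 1.000.
sin(ω/2) = (a − b)/(a + b) = 1.050/3.050 = 0.3442, so ω = 2 arcsin(0.3442) ≈ 40.3°.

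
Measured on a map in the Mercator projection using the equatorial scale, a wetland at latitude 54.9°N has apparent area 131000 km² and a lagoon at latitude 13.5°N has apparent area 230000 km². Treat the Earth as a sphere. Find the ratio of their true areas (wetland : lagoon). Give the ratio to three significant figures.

0.199

Mercator's areal exaggeration is sec²φ; hence true area = (apparent area) · cos²φ.
True area of wetland: 131000 × cos²(54.9°) = 131000 × 0.3306 = 43310 km².
True area of lagoon: 230000 × cos²(13.5°) = 230000 × 0.9455 = 217500 km².
Ratio = 43310 / 217500 ≈ 0.199.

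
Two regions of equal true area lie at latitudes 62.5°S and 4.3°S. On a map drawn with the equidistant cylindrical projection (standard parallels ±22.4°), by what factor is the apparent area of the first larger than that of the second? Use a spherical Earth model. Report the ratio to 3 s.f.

In the equirectangular projection with standard parallel φ₀ = 22.4° (x = Rλ cos φ₀, y = Rφ), meridians are true-scale (h = 1) and the parallel scale is k = cos φ₀ / cos φ.
Areal scale at 62.5°: h·k = 1.000 × 2.002 = 2.002.
Areal scale at 4.3°: h·k = 1.000 × 0.9272 = 0.9272.
Ratio = 2.002/0.9272 ≈ 2.16.

2.16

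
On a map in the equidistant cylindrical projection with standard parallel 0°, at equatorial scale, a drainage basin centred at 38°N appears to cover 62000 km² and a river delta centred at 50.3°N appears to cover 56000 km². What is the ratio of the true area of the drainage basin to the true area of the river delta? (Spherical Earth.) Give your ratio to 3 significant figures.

On the plate carrée, areal scale = h·k = 1 × sec φ, so true area = apparent × cos φ.
True area of drainage basin: 62000 × cos(38°) = 62000 × 0.7880 = 48860 km².
True area of river delta: 56000 × cos(50.3°) = 56000 × 0.6388 = 35770 km².
Ratio = 48860 / 35770 ≈ 1.37.

1.37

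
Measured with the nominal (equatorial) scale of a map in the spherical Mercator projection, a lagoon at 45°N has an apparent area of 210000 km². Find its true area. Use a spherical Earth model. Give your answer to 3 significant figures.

Mercator is conformal, so the point scale is isotropic: h = k = sec φ = 1/cos φ.
Areal scale = k² = sec²φ = 1/cos²(45°) = 1/0.7071² = 2.000.
True area = apparent / (areal scale) = 210000 / 2.000 ≈ 105000 km².

105000 km²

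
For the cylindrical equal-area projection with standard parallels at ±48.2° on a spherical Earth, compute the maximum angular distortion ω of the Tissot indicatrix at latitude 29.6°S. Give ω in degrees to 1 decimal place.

30.1°

A cylindrical equal-area projection with standard parallel φ₀ has meridian scale h = cos φ / cos φ₀ and parallel scale k = cos φ₀ / cos φ (so areas are preserved, h·k = 1).
At 29.6°: h = 1.305, k = 0.7666; principal scales a = 1.305, b = 0.7666.
sin(ω/2) = (a − b)/(a + b) = 0.5379/2.071 = 0.2597, so ω = 2 arcsin(0.2597) ≈ 30.1°.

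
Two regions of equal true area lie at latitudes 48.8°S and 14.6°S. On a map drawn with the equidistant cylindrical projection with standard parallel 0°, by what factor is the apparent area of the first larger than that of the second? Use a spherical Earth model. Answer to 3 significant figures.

In the plate carrée (x = Rλ, y = Rφ), meridians are true-scale (h = 1) and parallels are stretched by k = sec φ.
Areal scale at 48.8°: h·k = 1.000 × 1.518 = 1.518.
Areal scale at 14.6°: h·k = 1.000 × 1.033 = 1.033.
Ratio = 1.518/1.033 ≈ 1.47.

1.47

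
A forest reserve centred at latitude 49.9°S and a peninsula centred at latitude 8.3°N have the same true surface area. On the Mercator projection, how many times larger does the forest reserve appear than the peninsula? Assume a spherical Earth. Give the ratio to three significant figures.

2.36

Mercator is conformal with k = sec φ, so areal scale = k² = sec²φ.
At 49.9°: sec²(49.9°) = 1/0.6441² = 2.410.
At 8.3°: sec²(8.3°) = 1/0.9895² = 1.021.
Ratio = 2.410/1.021 = cos²(8.3°)/cos²(49.9°) ≈ 2.36.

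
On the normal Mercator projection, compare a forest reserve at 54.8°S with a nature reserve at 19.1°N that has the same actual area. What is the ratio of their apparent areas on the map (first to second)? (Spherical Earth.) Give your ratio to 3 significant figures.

2.69

Mercator areal scale is sec²φ.
At 54.8°: sec²(54.8°) = 1/0.5764² = 3.010.
At 19.1°: sec²(19.1°) = 1/0.9449² = 1.120.
Ratio = 3.010/1.120 = cos²(19.1°)/cos²(54.8°) ≈ 2.69.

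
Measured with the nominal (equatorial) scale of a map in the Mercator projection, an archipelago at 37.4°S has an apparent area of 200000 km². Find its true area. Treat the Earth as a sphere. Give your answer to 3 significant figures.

126000 km²

Mercator is conformal, so the point scale is isotropic: h = k = sec φ = 1/cos φ.
Areal scale = k² = sec²φ = 1/cos²(37.4°) = 1/0.7944² = 1.585.
True area = apparent / (areal scale) = 200000 / 1.585 ≈ 126000 km².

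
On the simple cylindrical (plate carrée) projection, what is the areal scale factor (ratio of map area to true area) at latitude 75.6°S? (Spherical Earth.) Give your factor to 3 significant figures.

4.02

For the equirectangular projection with φ₀ = 0 (plate carrée), h = 1 along meridians and k = sec φ along parallels.
Areal scale = h·k = 1 × sec φ; at 75.6°, h = 1.000, k = 4.021, so h·k = 4.021.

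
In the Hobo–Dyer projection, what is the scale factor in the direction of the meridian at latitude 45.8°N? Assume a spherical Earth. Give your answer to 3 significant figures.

Hobo–Dyer is a cylindrical equal-area projection with standard parallels at ±37.5°. For cylindrical equal-area with standard parallel φ₀, h = cos φ / cos φ₀ and k = cos φ₀ / cos φ, so h·k = 1.
h = cos 45.8° / cos 37.5° = 0.6972/0.7934 = 0.8788.

0.879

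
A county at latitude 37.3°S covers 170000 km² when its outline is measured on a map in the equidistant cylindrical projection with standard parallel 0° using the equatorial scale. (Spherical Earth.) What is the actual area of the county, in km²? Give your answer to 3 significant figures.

For the equirectangular projection with φ₀ = 0 (plate carrée), h = 1 along meridians and k = sec φ along parallels.
Areal scale = h·k = 1 × sec φ; at 37.3°, h = 1.000, k = 1.257, so h·k = 1.257.
True area = apparent / (areal scale) = 170000 / 1.257 ≈ 135000 km².

135000 km²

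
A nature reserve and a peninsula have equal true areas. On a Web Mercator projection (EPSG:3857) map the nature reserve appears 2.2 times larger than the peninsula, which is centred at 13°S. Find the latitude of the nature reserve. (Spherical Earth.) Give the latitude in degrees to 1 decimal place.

For equal true areas on Mercator, apparent areas scale as sec²φ, so the ratio is cos²φ₂ / cos²φ₁.
cos²φ₂ / cos²φ₁ = 2.2  ⇒  cos φ₁ = cos 13° / √2.2 = 0.9744/1.483 = 0.6569.
φ₁ = arccos(0.6569) ≈ 48.9°.

48.9°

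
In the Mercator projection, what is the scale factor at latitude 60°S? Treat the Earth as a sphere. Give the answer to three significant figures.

Mercator is conformal, so the point scale is isotropic: h = k = sec φ = 1/cos φ.
k = 1/cos 60° = 1/0.5000 = 2.000.

2.00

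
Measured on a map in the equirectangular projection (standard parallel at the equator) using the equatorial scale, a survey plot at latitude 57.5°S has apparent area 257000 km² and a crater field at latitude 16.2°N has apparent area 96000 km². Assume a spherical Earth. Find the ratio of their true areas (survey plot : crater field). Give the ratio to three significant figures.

1.50

On the plate carrée, areal scale = h·k = 1 × sec φ, so true area = apparent × cos φ.
True area of survey plot: 257000 × cos(57.5°) = 257000 × 0.5373 = 138100 km².
True area of crater field: 96000 × cos(16.2°) = 96000 × 0.9603 = 92190 km².
Ratio = 138100 / 92190 ≈ 1.50.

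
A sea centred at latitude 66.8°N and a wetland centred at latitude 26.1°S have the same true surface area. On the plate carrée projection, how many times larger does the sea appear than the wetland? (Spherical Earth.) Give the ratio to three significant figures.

2.28

In the plate carrée (x = Rλ, y = Rφ), meridians are true-scale (h = 1) and parallels are stretched by k = sec φ.
Areal scale at 66.8°: h·k = 1.000 × 2.538 = 2.538.
Areal scale at 26.1°: h·k = 1.000 × 1.114 = 1.114.
Ratio = 2.538/1.114 ≈ 2.28.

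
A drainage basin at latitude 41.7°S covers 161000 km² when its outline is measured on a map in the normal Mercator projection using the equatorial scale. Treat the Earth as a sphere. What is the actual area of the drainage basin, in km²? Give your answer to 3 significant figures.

89800 km²

Mercator is conformal, so the point scale is isotropic: h = k = sec φ = 1/cos φ.
Areal scale = k² = sec²φ = 1/cos²(41.7°) = 1/0.7466² = 1.794.
True area = apparent / (areal scale) = 161000 / 1.794 ≈ 89800 km².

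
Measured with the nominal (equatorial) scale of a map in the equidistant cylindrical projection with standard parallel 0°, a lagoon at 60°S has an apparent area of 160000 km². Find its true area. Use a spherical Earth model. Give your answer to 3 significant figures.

For the equirectangular projection with φ₀ = 0 (plate carrée), h = 1 along meridians and k = sec φ along parallels.
Areal scale = h·k = 1 × sec φ; at 60°, h = 1.000, k = 2.000, so h·k = 2.000.
True area = apparent / (areal scale) = 160000 / 2.000 ≈ 80000 km².

80000 km²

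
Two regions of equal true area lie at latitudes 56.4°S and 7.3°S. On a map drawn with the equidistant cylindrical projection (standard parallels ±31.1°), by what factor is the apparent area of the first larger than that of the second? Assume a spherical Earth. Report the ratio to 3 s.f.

1.79

With standard parallel φ₀ = 31.1°, the equirectangular projection gives x = Rλ cos φ₀, y = Rφ, so h = 1 and k = cos 31.1° / cos φ.
Areal scale at 56.4°: h·k = 1.000 × 1.547 = 1.547.
Areal scale at 7.3°: h·k = 1.000 × 0.8633 = 0.8633.
Ratio = 1.547/0.8633 ≈ 1.79.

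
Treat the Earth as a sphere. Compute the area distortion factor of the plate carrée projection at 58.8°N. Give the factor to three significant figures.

1.93

In the plate carrée (x = Rλ, y = Rφ), meridians are true-scale (h = 1) and parallels are stretched by k = sec φ.
Areal scale = h·k = 1 × sec φ; at 58.8°, h = 1.000, k = 1.930, so h·k = 1.930.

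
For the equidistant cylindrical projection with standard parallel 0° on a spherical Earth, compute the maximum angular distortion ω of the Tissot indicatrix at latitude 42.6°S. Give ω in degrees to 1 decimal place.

Plate carrée maps x = Rλ, y = Rφ. The meridian scale is h = 1 and the parallel scale is k = 1/cos φ = sec φ.
At 42.6°: h = 1.000, k = 1.359; principal scales a = 1.359, b = 1.000.
sin(ω/2) = (a − b)/(a + b) = 0.3585/2.359 = 0.1520, so ω = 2 arcsin(0.1520) ≈ 17.5°.

17.5°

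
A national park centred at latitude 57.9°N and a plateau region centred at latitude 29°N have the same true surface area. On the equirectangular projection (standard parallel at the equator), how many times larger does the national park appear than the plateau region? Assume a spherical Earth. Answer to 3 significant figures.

1.65

For the equirectangular projection with φ₀ = 0 (plate carrée), h = 1 along meridians and k = sec φ along parallels.
Areal scale at 57.9°: h·k = 1.000 × 1.882 = 1.882.
Areal scale at 29°: h·k = 1.000 × 1.143 = 1.143.
Ratio = 1.882/1.143 ≈ 1.65.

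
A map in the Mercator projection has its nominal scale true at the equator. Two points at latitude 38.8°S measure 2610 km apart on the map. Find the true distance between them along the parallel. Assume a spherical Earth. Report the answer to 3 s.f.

The Mercator projection is conformal; its linear scale factor is the same in every direction and equals sec φ = 1/cos φ.
Along the parallel at 38.8°, map distances are exaggerated by k = sec 38.8° = 1.283.
True distance = 2610 / 1.283 = 2610 × cos 38.8° ≈ 2030 km.

2030 km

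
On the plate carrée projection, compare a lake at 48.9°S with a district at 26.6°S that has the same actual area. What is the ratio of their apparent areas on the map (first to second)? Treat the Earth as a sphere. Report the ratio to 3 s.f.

1.36

Plate carrée maps x = Rλ, y = Rφ. The meridian scale is h = 1 and the parallel scale is k = 1/cos φ = sec φ.
Areal scale at 48.9°: h·k = 1.000 × 1.521 = 1.521.
Areal scale at 26.6°: h·k = 1.000 × 1.118 = 1.118.
Ratio = 1.521/1.118 ≈ 1.36.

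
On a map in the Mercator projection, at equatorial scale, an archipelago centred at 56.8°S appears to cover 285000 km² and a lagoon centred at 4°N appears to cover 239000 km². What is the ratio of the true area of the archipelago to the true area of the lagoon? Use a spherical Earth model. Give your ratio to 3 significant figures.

0.359

Since Mercator area scale is 1/cos²φ, the true area equals the apparent area multiplied by cos²φ.
True area of archipelago: 285000 × cos²(56.8°) = 285000 × 0.2998 = 85450 km².
True area of lagoon: 239000 × cos²(4°) = 239000 × 0.9951 = 237800 km².
Ratio = 85450 / 237800 ≈ 0.359.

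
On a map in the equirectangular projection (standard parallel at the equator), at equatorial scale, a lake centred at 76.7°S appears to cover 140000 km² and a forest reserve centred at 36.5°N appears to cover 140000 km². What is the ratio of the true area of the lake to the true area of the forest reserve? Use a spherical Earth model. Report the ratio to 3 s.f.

Plate carrée has h = 1 and k = sec φ, giving areal scale sec φ; true area = (apparent area) · cos φ.
True area of lake: 140000 × cos(76.7°) = 140000 × 0.2300 = 32210 km².
True area of forest reserve: 140000 × cos(36.5°) = 140000 × 0.8039 = 112500 km².
Ratio = 32210 / 112500 ≈ 0.286.

0.286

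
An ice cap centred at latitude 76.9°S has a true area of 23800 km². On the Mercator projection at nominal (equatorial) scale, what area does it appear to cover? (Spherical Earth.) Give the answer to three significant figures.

463000 km²

The Mercator projection is conformal; its linear scale factor is the same in every direction and equals sec φ = 1/cos φ.
Areal scale = k² = sec²φ = 1/cos²(76.9°) = 1/0.2267² = 19.47.
Apparent area = 23800 × 19.47 ≈ 463000 km².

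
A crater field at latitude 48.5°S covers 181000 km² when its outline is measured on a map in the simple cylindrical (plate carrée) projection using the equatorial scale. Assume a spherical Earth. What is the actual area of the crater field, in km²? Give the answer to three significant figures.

120000 km²

Plate carrée maps x = Rλ, y = Rφ. The meridian scale is h = 1 and the parallel scale is k = 1/cos φ = sec φ.
Areal scale = h·k = 1 × sec φ; at 48.5°, h = 1.000, k = 1.509, so h·k = 1.509.
True area = apparent / (areal scale) = 181000 / 1.509 ≈ 120000 km².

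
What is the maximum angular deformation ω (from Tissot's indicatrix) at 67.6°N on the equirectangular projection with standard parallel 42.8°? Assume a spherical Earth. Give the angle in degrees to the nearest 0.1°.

36.9°

The equidistant cylindrical projection with φ₀ = 42.8° has h = 1 (meridians true) and k = cos φ₀ / cos φ along parallels.
At 67.6°: h = 1.000, k = 1.925; principal scales a = 1.925, b = 1.000.
sin(ω/2) = (a − b)/(a + b) = 0.9254/2.925 = 0.3163, so ω = 2 arcsin(0.3163) ≈ 36.9°.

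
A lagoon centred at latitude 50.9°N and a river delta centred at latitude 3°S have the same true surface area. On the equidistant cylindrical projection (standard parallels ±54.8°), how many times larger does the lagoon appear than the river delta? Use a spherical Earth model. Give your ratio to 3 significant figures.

1.58

With standard parallel φ₀ = 54.8°, the equirectangular projection gives x = Rλ cos φ₀, y = Rφ, so h = 1 and k = cos 54.8° / cos φ.
Areal scale at 50.9°: h·k = 1.000 × 0.9140 = 0.9140.
Areal scale at 3°: h·k = 1.000 × 0.5772 = 0.5772.
Ratio = 0.9140/0.5772 ≈ 1.58.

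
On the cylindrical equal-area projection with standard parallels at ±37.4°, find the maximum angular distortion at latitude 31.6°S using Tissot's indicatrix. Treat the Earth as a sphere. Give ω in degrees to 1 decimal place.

8.0°

A cylindrical equal-area projection with standard parallel φ₀ has meridian scale h = cos φ / cos φ₀ and parallel scale k = cos φ₀ / cos φ (so areas are preserved, h·k = 1).
At 31.6°: h = 1.072, k = 0.9327; principal scales a = 1.072, b = 0.9327.
sin(ω/2) = (a − b)/(a + b) = 0.1394/2.005 = 0.06955, so ω = 2 arcsin(0.06955) ≈ 8.0°.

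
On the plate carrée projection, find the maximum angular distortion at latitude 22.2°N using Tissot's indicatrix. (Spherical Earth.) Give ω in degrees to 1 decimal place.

4.4°

Plate carrée maps x = Rλ, y = Rφ. The meridian scale is h = 1 and the parallel scale is k = 1/cos φ = sec φ.
At 22.2°: h = 1.000, k = 1.080; principal scales a = 1.080, b = 1.000.
sin(ω/2) = (a − b)/(a + b) = 0.08006/2.080 = 0.03849, so ω = 2 arcsin(0.03849) ≈ 4.4°.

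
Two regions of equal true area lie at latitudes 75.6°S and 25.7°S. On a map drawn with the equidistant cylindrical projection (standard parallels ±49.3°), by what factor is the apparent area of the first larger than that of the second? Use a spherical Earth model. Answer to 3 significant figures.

3.62

The equidistant cylindrical projection with φ₀ = 49.3° has h = 1 (meridians true) and k = cos φ₀ / cos φ along parallels.
Areal scale at 75.6°: h·k = 1.000 × 2.622 = 2.622.
Areal scale at 25.7°: h·k = 1.000 × 0.7237 = 0.7237.
Ratio = 2.622/0.7237 ≈ 3.62.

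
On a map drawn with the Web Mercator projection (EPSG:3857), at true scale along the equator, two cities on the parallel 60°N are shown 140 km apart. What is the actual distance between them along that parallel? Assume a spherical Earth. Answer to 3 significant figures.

70.0 km

For Mercator, h = k = sec φ (a conformal cylindrical projection has a single point scale, 1/cos φ).
Along the parallel at 60°, map distances are exaggerated by k = sec 60° = 2.000.
True distance = 140 / 2.000 = 140 × cos 60° ≈ 70.0 km.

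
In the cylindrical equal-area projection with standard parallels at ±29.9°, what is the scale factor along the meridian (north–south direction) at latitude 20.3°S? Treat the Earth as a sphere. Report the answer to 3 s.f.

1.08

Cylindrical equal-area (φ₀ = 29.9°): h = cos φ / cos 29.9° along meridians, k = cos 29.9° / cos φ along parallels; h·k = 1.
h = cos 20.3° / cos 29.9° = 0.9379/0.8669 = 1.082.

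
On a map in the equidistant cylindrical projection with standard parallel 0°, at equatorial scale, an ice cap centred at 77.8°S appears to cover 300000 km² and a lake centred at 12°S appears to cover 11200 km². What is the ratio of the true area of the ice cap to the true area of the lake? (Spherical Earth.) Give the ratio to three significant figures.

On the plate carrée, areal scale = h·k = 1 × sec φ, so true area = apparent × cos φ.
True area of ice cap: 300000 × cos(77.8°) = 300000 × 0.2113 = 63400 km².
True area of lake: 11200 × cos(12°) = 11200 × 0.9781 = 10960 km².
Ratio = 63400 / 10960 ≈ 5.79.

5.79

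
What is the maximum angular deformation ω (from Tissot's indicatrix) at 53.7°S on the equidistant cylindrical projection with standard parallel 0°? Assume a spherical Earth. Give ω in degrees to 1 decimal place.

For the equirectangular projection with φ₀ = 0 (plate carrée), h = 1 along meridians and k = sec φ along parallels.
At 53.7°: h = 1.000, k = 1.689; principal scales a = 1.689, b = 1.000.
sin(ω/2) = (a − b)/(a + b) = 0.6892/2.689 = 0.2563, so ω = 2 arcsin(0.2563) ≈ 29.7°.

29.7°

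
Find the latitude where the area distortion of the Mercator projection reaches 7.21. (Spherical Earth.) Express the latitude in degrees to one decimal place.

68.1°

Mercator areal scale is sec²φ.
sec²φ = 7.21  ⇒  cos²φ = 0.1387  ⇒  cos φ = 0.3724.
φ = arccos(0.3724) ≈ 68.1°.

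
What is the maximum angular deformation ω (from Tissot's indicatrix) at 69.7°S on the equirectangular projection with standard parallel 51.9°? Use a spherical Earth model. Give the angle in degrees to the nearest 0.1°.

The equidistant cylindrical projection with φ₀ = 51.9° has h = 1 (meridians true) and k = cos φ₀ / cos φ along parallels.
At 69.7°: h = 1.000, k = 1.779; principal scales a = 1.779, b = 1.000.
sin(ω/2) = (a − b)/(a + b) = 0.7785/2.779 = 0.2802, so ω = 2 arcsin(0.2802) ≈ 32.5°.

32.5°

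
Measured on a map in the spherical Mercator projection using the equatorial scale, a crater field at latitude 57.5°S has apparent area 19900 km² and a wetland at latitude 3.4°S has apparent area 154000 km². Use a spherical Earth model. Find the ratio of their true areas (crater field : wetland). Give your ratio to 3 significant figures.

Since Mercator area scale is 1/cos²φ, the true area equals the apparent area multiplied by cos²φ.
True area of crater field: 19900 × cos²(57.5°) = 19900 × 0.2887 = 5745 km².
True area of wetland: 154000 × cos²(3.4°) = 154000 × 0.9965 = 153500 km².
Ratio = 5745 / 153500 ≈ 0.0374.

0.0374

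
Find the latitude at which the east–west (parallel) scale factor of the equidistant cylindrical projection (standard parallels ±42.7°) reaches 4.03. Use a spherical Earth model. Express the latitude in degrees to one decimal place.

With standard parallel φ₀ = 42.7°, the equirectangular projection gives x = Rλ cos φ₀, y = Rφ, so h = 1 and k = cos 42.7° / cos φ.
k = cos φ₀ / cos φ = 4.03  ⇒  cos φ = cos 42.7° / 4.03 = 0.1824.
φ = arccos(0.1824) ≈ 79.5°.

79.5°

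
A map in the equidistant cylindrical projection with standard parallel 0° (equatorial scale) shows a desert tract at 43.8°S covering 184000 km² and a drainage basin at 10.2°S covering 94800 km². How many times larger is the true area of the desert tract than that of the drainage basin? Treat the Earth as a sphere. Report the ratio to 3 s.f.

1.42

Plate carrée has h = 1 and k = sec φ, giving areal scale sec φ; true area = (apparent area) · cos φ.
True area of desert tract: 184000 × cos(43.8°) = 184000 × 0.7218 = 132800 km².
True area of drainage basin: 94800 × cos(10.2°) = 94800 × 0.9842 = 93300 km².
Ratio = 132800 / 93300 ≈ 1.42.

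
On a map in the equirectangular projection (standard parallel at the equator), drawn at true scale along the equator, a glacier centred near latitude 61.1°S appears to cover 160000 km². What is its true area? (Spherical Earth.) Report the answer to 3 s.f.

Plate carrée maps x = Rλ, y = Rφ. The meridian scale is h = 1 and the parallel scale is k = 1/cos φ = sec φ.
Areal scale = h·k = 1 × sec φ; at 61.1°, h = 1.000, k = 2.069, so h·k = 2.069.
True area = apparent / (areal scale) = 160000 / 2.069 ≈ 77300 km².

77300 km²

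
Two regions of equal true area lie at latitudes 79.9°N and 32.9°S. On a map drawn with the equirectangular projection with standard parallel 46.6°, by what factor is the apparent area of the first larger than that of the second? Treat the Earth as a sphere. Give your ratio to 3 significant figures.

4.79

With standard parallel φ₀ = 46.6°, the equirectangular projection gives x = Rλ cos φ₀, y = Rφ, so h = 1 and k = cos 46.6° / cos φ.
Areal scale at 79.9°: h·k = 1.000 × 3.918 = 3.918.
Areal scale at 32.9°: h·k = 1.000 × 0.8183 = 0.8183.
Ratio = 3.918/0.8183 ≈ 4.79.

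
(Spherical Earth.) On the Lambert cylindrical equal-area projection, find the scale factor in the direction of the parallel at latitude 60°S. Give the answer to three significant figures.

The Lambert cylindrical equal-area projection is the cylindrical equal-area projection with its standard parallel at the equator (φ₀ = 0). For cylindrical equal-area with standard parallel φ₀, h = cos φ / cos φ₀ and k = cos φ₀ / cos φ, so h·k = 1.
k = cos 0° / cos 60° = 1.000/0.5000 = 2.000.

2.00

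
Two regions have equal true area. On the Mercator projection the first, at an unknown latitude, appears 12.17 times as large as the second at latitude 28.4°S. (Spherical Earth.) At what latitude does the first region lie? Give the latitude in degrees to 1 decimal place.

75.4°

Mercator areal scale is sec²φ, so apparent-area ratio = sec²φ₁ / sec²φ₂ = cos²φ₂ / cos²φ₁.
cos²φ₂ / cos²φ₁ = 12.17  ⇒  cos φ₁ = cos 28.4° / √12.17 = 0.8796/3.489 = 0.2522.
φ₁ = arccos(0.2522) ≈ 75.4°.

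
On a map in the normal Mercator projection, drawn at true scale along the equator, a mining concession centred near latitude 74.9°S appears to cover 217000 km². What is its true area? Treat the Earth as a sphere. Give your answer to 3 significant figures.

The Mercator projection is conformal; its linear scale factor is the same in every direction and equals sec φ = 1/cos φ.
Areal scale = k² = sec²φ = 1/cos²(74.9°) = 1/0.2605² = 14.74.
True area = apparent / (areal scale) = 217000 / 14.74 ≈ 14700 km².

14700 km²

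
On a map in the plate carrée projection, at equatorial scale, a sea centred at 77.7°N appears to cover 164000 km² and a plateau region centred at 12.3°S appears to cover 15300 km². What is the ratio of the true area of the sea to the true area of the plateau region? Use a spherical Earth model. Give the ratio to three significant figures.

Plate carrée has h = 1 and k = sec φ, giving areal scale sec φ; true area = (apparent area) · cos φ.
True area of sea: 164000 × cos(77.7°) = 164000 × 0.2130 = 34940 km².
True area of plateau region: 15300 × cos(12.3°) = 15300 × 0.9770 = 14950 km².
Ratio = 34940 / 14950 ≈ 2.34.

2.34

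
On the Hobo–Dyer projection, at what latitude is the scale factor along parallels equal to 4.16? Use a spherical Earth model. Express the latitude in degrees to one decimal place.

Hobo–Dyer is a cylindrical equal-area projection with standard parallels at ±37.5°. Cylindrical equal-area (φ₀ = 37.5°): h = cos φ / cos 37.5° along meridians, k = cos 37.5° / cos φ along parallels; h·k = 1.
k = cos φ₀ / cos φ = 4.16  ⇒  cos φ = cos 37.5° / 4.16 = 0.1907.
φ = arccos(0.1907) ≈ 79.0°.

79.0°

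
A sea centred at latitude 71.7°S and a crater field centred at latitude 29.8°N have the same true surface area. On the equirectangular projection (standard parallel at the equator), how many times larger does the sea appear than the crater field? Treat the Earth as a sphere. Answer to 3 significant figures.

Plate carrée maps x = Rλ, y = Rφ. The meridian scale is h = 1 and the parallel scale is k = 1/cos φ = sec φ.
Areal scale at 71.7°: h·k = 1.000 × 3.185 = 3.185.
Areal scale at 29.8°: h·k = 1.000 × 1.152 = 1.152.
Ratio = 3.185/1.152 ≈ 2.76.

2.76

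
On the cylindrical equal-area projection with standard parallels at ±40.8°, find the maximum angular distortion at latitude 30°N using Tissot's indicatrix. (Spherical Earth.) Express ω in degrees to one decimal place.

A cylindrical equal-area projection with standard parallel φ₀ has meridian scale h = cos φ / cos φ₀ and parallel scale k = cos φ₀ / cos φ (so areas are preserved, h·k = 1).
At 30°: h = 1.144, k = 0.8741; principal scales a = 1.144, b = 0.8741.
sin(ω/2) = (a − b)/(a + b) = 0.2699/2.018 = 0.1338, so ω = 2 arcsin(0.1338) ≈ 15.4°.

15.4°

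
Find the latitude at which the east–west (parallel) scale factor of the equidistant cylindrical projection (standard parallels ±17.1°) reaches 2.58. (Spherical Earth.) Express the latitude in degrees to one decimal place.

68.3°

The equidistant cylindrical projection with φ₀ = 17.1° has h = 1 (meridians true) and k = cos φ₀ / cos φ along parallels.
k = cos φ₀ / cos φ = 2.58  ⇒  cos φ = cos 17.1° / 2.58 = 0.3705.
φ = arccos(0.3705) ≈ 68.3°.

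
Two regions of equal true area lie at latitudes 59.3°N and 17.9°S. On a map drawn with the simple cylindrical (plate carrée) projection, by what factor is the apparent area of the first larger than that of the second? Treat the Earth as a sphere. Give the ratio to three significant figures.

1.86

For the equirectangular projection with φ₀ = 0 (plate carrée), h = 1 along meridians and k = sec φ along parallels.
Areal scale at 59.3°: h·k = 1.000 × 1.959 = 1.959.
Areal scale at 17.9°: h·k = 1.000 × 1.051 = 1.051.
Ratio = 1.959/1.051 ≈ 1.86.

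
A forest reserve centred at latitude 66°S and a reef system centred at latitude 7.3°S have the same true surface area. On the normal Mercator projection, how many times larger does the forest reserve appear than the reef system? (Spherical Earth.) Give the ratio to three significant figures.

5.95

On Mercator, area is exaggerated by sec²φ = 1/cos²φ.
At 66°: sec²(66°) = 1/0.4067² = 6.045.
At 7.3°: sec²(7.3°) = 1/0.9919² = 1.016.
Ratio = 6.045/1.016 = cos²(7.3°)/cos²(66°) ≈ 5.95.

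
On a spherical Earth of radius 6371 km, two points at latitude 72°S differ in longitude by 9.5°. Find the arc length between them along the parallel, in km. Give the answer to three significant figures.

326 km

Arc length along a parallel = R cos φ · Δλ (with Δλ in radians).
= 6371 × cos 72° × (9.5° × π/180) = 6371 × 0.3090 × 0.1658 ≈ 326 km.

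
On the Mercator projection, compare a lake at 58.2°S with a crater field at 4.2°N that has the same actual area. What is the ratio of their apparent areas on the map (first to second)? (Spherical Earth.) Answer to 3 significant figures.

On Mercator, area is exaggerated by sec²φ = 1/cos²φ.
At 58.2°: sec²(58.2°) = 1/0.5270² = 3.601.
At 4.2°: sec²(4.2°) = 1/0.9973² = 1.005.
Ratio = 3.601/1.005 = cos²(4.2°)/cos²(58.2°) ≈ 3.58.

3.58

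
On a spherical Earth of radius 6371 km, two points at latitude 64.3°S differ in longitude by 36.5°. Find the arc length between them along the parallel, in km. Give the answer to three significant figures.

1760 km

Arc length along a parallel = R cos φ · Δλ (with Δλ in radians).
= 6371 × cos 64.3° × (36.5° × π/180) = 6371 × 0.4337 × 0.6370 ≈ 1760 km.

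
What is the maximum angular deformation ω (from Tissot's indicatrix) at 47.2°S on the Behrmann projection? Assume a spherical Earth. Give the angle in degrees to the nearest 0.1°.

27.5°

Behrmann is a cylindrical equal-area projection with standard parallels at ±30°. Cylindrical equal-area (φ₀ = 30°): h = cos φ / cos 30° along meridians, k = cos 30° / cos φ along parallels; h·k = 1.
At 47.2°: h = 0.7846, k = 1.275; principal scales a = 1.275, b = 0.7846.
sin(ω/2) = (a − b)/(a + b) = 0.4901/2.059 = 0.2380, so ω = 2 arcsin(0.2380) ≈ 27.5°.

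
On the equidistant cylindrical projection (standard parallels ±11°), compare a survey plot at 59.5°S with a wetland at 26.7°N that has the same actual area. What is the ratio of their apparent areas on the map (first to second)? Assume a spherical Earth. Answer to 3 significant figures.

1.76

In the equirectangular projection with standard parallel φ₀ = 11° (x = Rλ cos φ₀, y = Rφ), meridians are true-scale (h = 1) and the parallel scale is k = cos φ₀ / cos φ.
Areal scale at 59.5°: h·k = 1.000 × 1.934 = 1.934.
Areal scale at 26.7°: h·k = 1.000 × 1.099 = 1.099.
Ratio = 1.934/1.099 ≈ 1.76.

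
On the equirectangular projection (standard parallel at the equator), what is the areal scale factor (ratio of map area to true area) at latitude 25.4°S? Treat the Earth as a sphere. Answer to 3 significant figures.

In the plate carrée (x = Rλ, y = Rφ), meridians are true-scale (h = 1) and parallels are stretched by k = sec φ.
Areal scale = h·k = 1 × sec φ; at 25.4°, h = 1.000, k = 1.107, so h·k = 1.107.

1.11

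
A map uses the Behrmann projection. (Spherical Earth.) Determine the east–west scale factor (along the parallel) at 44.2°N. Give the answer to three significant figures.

Behrmann is a cylindrical equal-area projection with standard parallels at ±30°. For cylindrical equal-area with standard parallel φ₀, h = cos φ / cos φ₀ and k = cos φ₀ / cos φ, so h·k = 1.
k = cos 30° / cos 44.2° = 0.8660/0.7169 = 1.208.

1.21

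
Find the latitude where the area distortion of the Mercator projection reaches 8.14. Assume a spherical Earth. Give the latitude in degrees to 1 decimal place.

69.5°

Mercator areal scale is sec²φ.
sec²φ = 8.14  ⇒  cos²φ = 0.1229  ⇒  cos φ = 0.3505.
φ = arccos(0.3505) ≈ 69.5°.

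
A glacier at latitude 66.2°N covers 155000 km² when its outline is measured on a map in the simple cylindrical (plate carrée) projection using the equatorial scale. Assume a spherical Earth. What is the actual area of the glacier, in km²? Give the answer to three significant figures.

Plate carrée maps x = Rλ, y = Rφ. The meridian scale is h = 1 and the parallel scale is k = 1/cos φ = sec φ.
Areal scale = h·k = 1 × sec φ; at 66.2°, h = 1.000, k = 2.478, so h·k = 2.478.
True area = apparent / (areal scale) = 155000 / 2.478 ≈ 62500 km².

62500 km²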